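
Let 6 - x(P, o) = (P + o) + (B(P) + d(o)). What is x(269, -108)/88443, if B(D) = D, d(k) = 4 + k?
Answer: -320/88443 ≈ -0.0036182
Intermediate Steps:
x(P, o) = 2 - 2*P - 2*o (x(P, o) = 6 - ((P + o) + (P + (4 + o))) = 6 - ((P + o) + (4 + P + o)) = 6 - (4 + 2*P + 2*o) = 6 + (-4 - 2*P - 2*o) = 2 - 2*P - 2*o)
x(269, -108)/88443 = (2 - 2*269 - 2*(-108))/88443 = (2 - 538 + 216)*(1/88443) = -320*1/88443 = -320/88443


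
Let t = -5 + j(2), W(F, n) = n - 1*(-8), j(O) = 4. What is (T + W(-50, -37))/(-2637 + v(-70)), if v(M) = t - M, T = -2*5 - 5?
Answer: 11/642 ≈ 0.017134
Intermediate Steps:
W(F, n) = 8 + n (W(F, n) = n + 8 = 8 + n)
T = -15 (T = -10 - 5 = -15)
t = -1 (t = -5 + 4 = -1)
v(M) = -1 - M
(T + W(-50, -37))/(-2637 + v(-70)) = (-15 + (8 - 37))/(-2637 + (-1 - 1*(-70))) = (-15 - 29)/(-2637 + (-1 + 70)) = -44/(-2637 + 69) = -44/(-2568) = -44*(-1/2568) = 11/642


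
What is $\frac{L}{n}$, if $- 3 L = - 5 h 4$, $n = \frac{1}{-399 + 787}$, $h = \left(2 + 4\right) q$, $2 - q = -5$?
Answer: $108640$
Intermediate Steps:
$q = 7$ ($q = 2 - -5 = 2 + 5 = 7$)
$h = 42$ ($h = \left(2 + 4\right) 7 = 6 \cdot 7 = 42$)
$n = \frac{1}{388} \approx 0.0025773$
$L = 280$ ($L = - \frac{\left(-5\right) 42 \cdot 4}{3} = - \frac{\left(-210\right) 4}{3} = \left(- \frac{1}{3}\right) \left(-840\right) = 280$)
$\frac{L}{n} = 280 \frac{1}{\frac{1}{388}} = 280 \cdot 388 = 108640$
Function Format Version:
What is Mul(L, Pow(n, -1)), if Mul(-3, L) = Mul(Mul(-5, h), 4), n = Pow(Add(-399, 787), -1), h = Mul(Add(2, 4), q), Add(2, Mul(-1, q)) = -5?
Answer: 108640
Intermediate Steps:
q = 7 (q = Add(2, Mul(-1, -5)) = Add(2, 5) = 7)
h = 42 (h = Mul(Add(2, 4), 7) = Mul(6, 7) = 42)
n = Rational(1, 388) (n = Pow(388, -1) = Rational(1, 388) ≈ 0.0025773)
L = 280 (L = Mul(Rational(-1, 3), Mul(Mul(-5, 42), 4)) = Mul(Rational(-1, 3), Mul(-210, 4)) = Mul(Rational(-1, 3), -840) = 280)
Mul(L, Pow(n, -1)) = Mul(280, Pow(Rational(1, 388), -1)) = Mul(280, 388) = 108640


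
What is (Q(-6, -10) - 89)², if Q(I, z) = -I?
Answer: 6889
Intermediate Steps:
(Q(-6, -10) - 89)² = (-1*(-6) - 89)² = (6 - 89)² = (-83)² = 6889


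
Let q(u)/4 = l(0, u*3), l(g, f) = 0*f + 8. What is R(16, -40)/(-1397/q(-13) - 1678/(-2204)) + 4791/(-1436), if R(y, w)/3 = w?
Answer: -585197253/1086079828 ≈ -0.53882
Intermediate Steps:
R(y, w) = 3*w
l(g, f) = 8 (l(g, f) = 0 + 8 = 8)
q(u) = 32 (q(u) = 4*8 = 32)
R(16, -40)/(-1397/q(-13) - 1678/(-2204)) + 4791/(-1436) = (3*(-40))/(-1397/32 - 1678/(-2204)) + 4791/(-1436) = -120/(-1397*1/32 - 1678*(-1/2204)) + 4791*(-1/1436) = -120/(-1397/32 + 839/1102) - 4791/1436 = -120/(-756323/17632) - 4791/1436 = -120*(-17632/756323) - 4791/1436 = 2115840/756323 - 4791/1436 = -585197253/1086079828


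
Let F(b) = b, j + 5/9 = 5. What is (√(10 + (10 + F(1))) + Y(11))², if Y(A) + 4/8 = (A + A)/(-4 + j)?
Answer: (49 + √21)² ≈ 2871.1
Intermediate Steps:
j = 40/9 (j = -5/9 + 5 = 40/9 ≈ 4.4444)
Y(A) = -½ + 9*A/2 (Y(A) = -½ + (A + A)/(-4 + 40/9) = -½ + (2*A)/(4/9) = -½ + (2*A)*(9/4) = -½ + 9*A/2)
(√(10 + (10 + F(1))) + Y(11))² = (√(10 + (10 + 1)) + (-½ + (9/2)*11))² = (√(10 + 11) + (-½ + 99/2))² = (√21 + 49)² = (49 + √21)²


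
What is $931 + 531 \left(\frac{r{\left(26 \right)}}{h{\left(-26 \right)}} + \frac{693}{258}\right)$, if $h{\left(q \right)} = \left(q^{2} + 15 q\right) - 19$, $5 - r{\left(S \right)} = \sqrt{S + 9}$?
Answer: $\frac{18118813}{7654} - \frac{177 \sqrt{35}}{89} \approx 2355.5$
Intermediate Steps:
$r{\left(S \right)} = 5 - \sqrt{9 + S}$ ($r{\left(S \right)} = 5 - \sqrt{S + 9} = 5 - \sqrt{9 + S}$)
$h{\left(q \right)} = -19 + q^{2} + 15 q$
$931 + 531 \left(\frac{r{\left(26 \right)}}{h{\left(-26 \right)}} + \frac{693}{258}\right) = 931 + 531 \left(\frac{5 - \sqrt{9 + 26}}{-19 + \left(-26\right)^{2} + 15 \left(-26\right)} + \frac{693}{258}\right) = 931 + 531 \left(\frac{5 - \sqrt{35}}{-19 + 676 - 390} + 693 \cdot \frac{1}{258}\right) = 931 + 531 \left(\frac{5 - \sqrt{35}}{267} + \frac{231}{86}\right) = 931 + 531 \left(\left(5 - \sqrt{35}\right) \frac{1}{267} + \frac{231}{86}\right) = 931 + 531 \left(\left(\frac{5}{267} - \frac{\sqrt{35}}{267}\right) + \frac{231}{86}\right) = 931 + 531 \left(\frac{62107}{22962} - \frac{\sqrt{35}}{267}\right) = 931 + \left(\frac{10992939}{7654} - \frac{177 \sqrt{35}}{89}\right) = \frac{18118813}{7654} - \frac{177 \sqrt{35}}{89}$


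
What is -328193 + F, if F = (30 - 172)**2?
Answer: -308029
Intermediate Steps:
F = 20164 (F = (-142)**2 = 20164)
-328193 + F = -328193 + 20164 = -308029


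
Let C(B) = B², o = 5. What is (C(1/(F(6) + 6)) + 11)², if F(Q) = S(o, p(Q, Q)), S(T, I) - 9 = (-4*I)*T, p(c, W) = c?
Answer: 14707868176/121550625 ≈ 121.00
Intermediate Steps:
S(T, I) = 9 - 4*I*T (S(T, I) = 9 + (-4*I)*T = 9 - 4*I*T)
F(Q) = 9 - 20*Q (F(Q) = 9 - 4*Q*5 = 9 - 20*Q)
(C(1/(F(6) + 6)) + 11)² = ((1/((9 - 20*6) + 6))² + 11)² = ((1/((9 - 120) + 6))² + 11)² = ((1/(-111 + 6))² + 11)² = ((1/(-105))² + 11)² = ((-1/105)² + 11)² = (1/11025 + 11)² = (121276/11025)² = 14707868176/121550625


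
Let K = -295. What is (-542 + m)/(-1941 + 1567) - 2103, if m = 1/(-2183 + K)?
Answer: -1947658439/926772 ≈ -2101.6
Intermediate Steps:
m = -1/2478 (m = 1/(-2183 - 295) = 1/(-2478) = -1/2478 ≈ -0.00040355)
(-542 + m)/(-1941 + 1567) - 2103 = (-542 - 1/2478)/(-1941 + 1567) - 2103 = -1343077/2478/(-374) - 2103 = -1343077/2478*(-1/374) - 2103 = 1343077/926772 - 2103 = -1947658439/926772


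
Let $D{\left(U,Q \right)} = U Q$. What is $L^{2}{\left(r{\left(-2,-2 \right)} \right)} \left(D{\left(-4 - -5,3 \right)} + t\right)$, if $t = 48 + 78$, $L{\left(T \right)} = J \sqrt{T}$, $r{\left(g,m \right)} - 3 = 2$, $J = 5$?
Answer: $16125$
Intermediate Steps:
$r{\left(g,m \right)} = 5$ ($r{\left(g,m \right)} = 3 + 2 = 5$)
$L{\left(T \right)} = 5 \sqrt{T}$
$t = 126$
$D{\left(U,Q \right)} = Q U$
$L^{2}{\left(r{\left(-2,-2 \right)} \right)} \left(D{\left(-4 - -5,3 \right)} + t\right) = \left(5 \sqrt{5}\right)^{2} \left(3 \left(-4 - -5\right) + 126\right) = 125 \left(3 \left(-4 + 5\right) + 126\right) = 125 \left(3 \cdot 1 + 126\right) = 125 \left(3 + 126\right) = 125 \cdot 129 = 16125$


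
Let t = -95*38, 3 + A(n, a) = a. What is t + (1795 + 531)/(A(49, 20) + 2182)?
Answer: -7936064/2199 ≈ -3608.9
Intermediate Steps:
A(n, a) = -3 + a
t = -3610
t + (1795 + 531)/(A(49, 20) + 2182) = -3610 + (1795 + 531)/((-3 + 20) + 2182) = -3610 + 2326/(17 + 2182) = -3610 + 2326/2199 = -7936064/2199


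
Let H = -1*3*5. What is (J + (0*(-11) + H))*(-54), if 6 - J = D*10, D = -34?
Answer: -17874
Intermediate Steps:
H = -15 (H = -3*5 = -15)
J = 346 (J = 6 - (-34)*10 = 6 - 1*(-340) = 6 + 340 = 346)
(J + (0*(-11) + H))*(-54) = (346 + (0*(-11) - 15))*(-54) = (346 + (0 - 15))*(-54) = (346 - 15)*(-54) = 331*(-54) = -17874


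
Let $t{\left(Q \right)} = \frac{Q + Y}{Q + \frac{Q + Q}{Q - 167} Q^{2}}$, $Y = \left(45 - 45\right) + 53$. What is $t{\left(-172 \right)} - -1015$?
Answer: $\frac{10270326479}{10118588} \approx 1015.0$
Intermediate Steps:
$Y = 53$ ($Y = 0 + 53 = 53$)
$t{\left(Q \right)} = \frac{53 + Q}{Q + \frac{2 Q^{3}}{-167 + Q}}$ ($t{\left(Q \right)} = \frac{Q + 53}{Q + \frac{Q + Q}{Q - 167} Q^{2}} = \frac{53 + Q}{Q + \frac{2 Q}{-167 + Q} Q^{2}} = \frac{53 + Q}{Q + \frac{2 Q^{3}}{-167 + Q}}$)
$t{\left(-172 \right)} - -1015 = \frac{-8851 + \left(-172\right)^{2} - -19608}{\left(-172\right) \left(-167 - 172 + 2 \left(-172\right)^{2}\right)} - -1015 = - \frac{-8851 + 29584 + 19608}{172 \left(-167 - 172 + 2 \cdot 29584\right)} + 1015 = \left(- \frac{1}{172}\right) \frac{1}{-167 - 172 + 59168} \cdot 40341 + 1015 = \left(- \frac{1}{172}\right) \frac{1}{58829} \cdot 40341 + 1015 = - \frac{40341}{10118588} + 1015 = \frac{10270326479}{10118588}$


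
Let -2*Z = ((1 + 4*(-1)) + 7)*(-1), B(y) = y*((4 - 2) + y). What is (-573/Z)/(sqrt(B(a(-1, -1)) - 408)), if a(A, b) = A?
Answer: 573*I*sqrt(409)/818 ≈ 14.167*I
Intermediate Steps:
B(y) = y*(2 + y)
Z = 2 (Z = -((1 + 4*(-1)) + 7)*(-1)/2 = -((1 - 4) + 7)*(-1)/2 = -(-3 + 7)*(-1)/2 = -2*(-1) = -1/2*(-4) = 2)
(-573/Z)/(sqrt(B(a(-1, -1)) - 408)) = (-573/2)/(sqrt(-(2 - 1) - 408)) = (-573*1/2)/(sqrt(-1*1 - 408)) = -573/(2*sqrt(-1 - 408)) = -573*(-I*sqrt(409)/409)/2 = -(-573)*I*sqrt(409)/818 = 573*I*sqrt(409)/818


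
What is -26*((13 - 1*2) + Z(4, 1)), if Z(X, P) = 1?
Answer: -312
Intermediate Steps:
-26*((13 - 1*2) + Z(4, 1)) = -26*((13 - 1*2) + 1) = -26*((13 - 2) + 1) = -26*(11 + 1) = -26*12 = -312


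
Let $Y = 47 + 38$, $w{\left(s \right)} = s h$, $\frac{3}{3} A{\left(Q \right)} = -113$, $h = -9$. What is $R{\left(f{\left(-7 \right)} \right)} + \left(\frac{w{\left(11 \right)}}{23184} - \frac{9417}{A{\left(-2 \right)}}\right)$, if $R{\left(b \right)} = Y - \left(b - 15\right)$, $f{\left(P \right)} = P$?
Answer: $\frac{55403365}{291088} \approx 190.33$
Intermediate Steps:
$A{\left(Q \right)} = -113$
$w{\left(s \right)} = - 9 s$ ($w{\left(s \right)} = s \left(-9\right) = - 9 s$)
$Y = 85$
$R{\left(b \right)} = 100 - b$ ($R{\left(b \right)} = 85 - \left(b - 15\right) = 85 - \left(-15 + b\right) = 100 - b$)
$R{\left(f{\left(-7 \right)} \right)} + \left(\frac{w{\left(11 \right)}}{23184} - \frac{9417}{A{\left(-2 \right)}}\right) = \left(100 - -7\right) + \left(\frac{\left(-9\right) 11}{23184} - \frac{9417}{-113}\right) = \left(100 + 7\right) - - \frac{24256949}{291088} = 107 + \left(- \frac{11}{2576} + \frac{9417}{113}\right) = 107 + \frac{24256949}{291088} = \frac{55403365}{291088}$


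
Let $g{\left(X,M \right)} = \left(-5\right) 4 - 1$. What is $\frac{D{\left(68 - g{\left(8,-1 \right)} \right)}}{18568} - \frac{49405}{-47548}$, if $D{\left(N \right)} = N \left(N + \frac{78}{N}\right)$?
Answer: $\frac{324422123}{220717816} \approx 1.4699$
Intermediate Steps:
$g{\left(X,M \right)} = -21$ ($g{\left(X,M \right)} = -20 - 1 = -21$)
$\frac{D{\left(68 - g{\left(8,-1 \right)} \right)}}{18568} - \frac{49405}{-47548} = \frac{78 + \left(68 - -21\right)^{2}}{18568} - \frac{49405}{-47548} = \left(78 + \left(68 + 21\right)^{2}\right) \frac{1}{18568} - - \frac{49405}{47548} = \left(78 + 89^{2}\right) \frac{1}{18568} + \frac{49405}{47548} = \left(78 + 7921\right) \frac{1}{18568} + \frac{49405}{47548} = 7999 \cdot \frac{1}{18568} + \frac{49405}{47548} = \frac{7999}{18568} + \frac{49405}{47548} = \frac{324422123}{220717816}$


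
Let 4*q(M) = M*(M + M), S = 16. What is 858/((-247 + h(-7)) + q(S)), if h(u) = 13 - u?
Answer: -26/3 ≈ -8.6667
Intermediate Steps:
q(M) = M**2/2 (q(M) = (M*(M + M))/4 = (M*(2*M))/4 = (2*M**2)/4 = M**2/2)
858/((-247 + h(-7)) + q(S)) = 858/((-247 + (13 - 1*(-7))) + (1/2)*16**2) = 858/((-247 + (13 + 7)) + (1/2)*256) = 858/((-247 + 20) + 128) = 858/(-227 + 128) = 858/(-99) = 858*(-1/99) = -26/3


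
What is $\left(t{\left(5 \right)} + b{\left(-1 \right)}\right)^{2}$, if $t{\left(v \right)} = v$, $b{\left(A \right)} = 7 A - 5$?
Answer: $49$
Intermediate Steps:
$b{\left(A \right)} = -5 + 7 A$
$\left(t{\left(5 \right)} + b{\left(-1 \right)}\right)^{2} = \left(5 + \left(-5 + 7 \left(-1\right)\right)\right)^{2} = \left(5 - 12\right)^{2} = \left(-7\right)^{2} = 49$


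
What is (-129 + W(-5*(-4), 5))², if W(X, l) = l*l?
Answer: 10816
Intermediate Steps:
W(X, l) = l²
(-129 + W(-5*(-4), 5))² = (-129 + 5²)² = (-129 + 25)² = (-104)² = 10816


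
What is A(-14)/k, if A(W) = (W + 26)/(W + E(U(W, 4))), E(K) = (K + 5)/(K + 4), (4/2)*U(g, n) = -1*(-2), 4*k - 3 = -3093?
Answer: 1/824 ≈ 0.0012136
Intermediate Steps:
k = -1545/2 (k = ¾ + (¼)*(-3093) = ¾ - 3093/4 = -1545/2 ≈ -772.50)
U(g, n) = 1 (U(g, n) = (-1*(-2))/2 = (½)*2 = 1)
E(K) = (5 + K)/(4 + K)
A(W) = (26 + W)/(6/5 + W) (A(W) = (W + 26)/(W + (5 + 1)/(4 + 1)) = (26 + W)/(W + 6/5) = (26 + W)/(6/5 + W))
A(-14)/k = (5*(26 - 14)/(6 + 5*(-14)))/(-1545/2) = (5*12/(6 - 70))*(-2/1545) = (5*12/(-64))*(-2/1545) = (5*(-1/64)*12)*(-2/1545) = -15/16*(-2/1545) = 1/824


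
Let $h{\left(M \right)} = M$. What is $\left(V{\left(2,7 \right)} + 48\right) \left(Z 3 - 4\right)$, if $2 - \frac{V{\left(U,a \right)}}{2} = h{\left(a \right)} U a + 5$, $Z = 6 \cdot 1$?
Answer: $-2156$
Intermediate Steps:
$Z = 6$
$V{\left(U,a \right)} = -6 - 2 U a^{2}$ ($V{\left(U,a \right)} = 4 - 2 \left(a U a + 5\right) = 4 - 2 \left(U a a + 5\right) = 4 - 2 \left(U a^{2} + 5\right) = 4 - 2 \left(5 + U a^{2}\right) = 4 - \left(10 + 2 U a^{2}\right) = -6 - 2 U a^{2}$)
$\left(V{\left(2,7 \right)} + 48\right) \left(Z 3 - 4\right) = \left(\left(-6 - 4 \cdot 7^{2}\right) + 48\right) \left(6 \cdot 3 - 4\right) = \left(\left(-6 - 4 \cdot 49\right) + 48\right) \left(18 - 4\right) = \left(\left(-6 - 196\right) + 48\right) 14 = \left(-202 + 48\right) 14 = \left(-154\right) 14 = -2156$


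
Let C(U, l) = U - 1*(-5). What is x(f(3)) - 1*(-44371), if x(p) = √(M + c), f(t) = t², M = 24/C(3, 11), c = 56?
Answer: 44371 + √59 ≈ 44379.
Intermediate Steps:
C(U, l) = 5 + U (C(U, l) = U + 5 = 5 + U)
M = 3 (M = 24/(5 + 3) = 24/8 = 24*(⅛) = 3)
x(p) = √59 (x(p) = √(3 + 56) = √59)
x(f(3)) - 1*(-44371) = √59 - 1*(-44371) = √59 + 44371 = 44371 + √59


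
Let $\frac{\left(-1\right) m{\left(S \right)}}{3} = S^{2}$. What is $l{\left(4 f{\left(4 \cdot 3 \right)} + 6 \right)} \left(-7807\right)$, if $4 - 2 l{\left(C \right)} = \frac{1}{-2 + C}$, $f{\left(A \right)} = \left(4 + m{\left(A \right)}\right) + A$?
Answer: $- \frac{51846287}{3320} \approx -15616.0$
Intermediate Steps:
$m{\left(S \right)} = - 3 S^{2}$
$f{\left(A \right)} = 4 + A - 3 A^{2}$ ($f{\left(A \right)} = \left(4 - 3 A^{2}\right) + A = 4 + A - 3 A^{2}$)
$l{\left(C \right)} = 2 - \frac{1}{2 \left(-2 + C\right)}$
$l{\left(4 f{\left(4 \cdot 3 \right)} + 6 \right)} \left(-7807\right) = \frac{-9 + 4 \left(4 \left(4 + 4 \cdot 3 - 3 \left(4 \cdot 3\right)^{2}\right) + 6\right)}{2 \left(-2 + \left(4 \left(4 + 4 \cdot 3 - 3 \left(4 \cdot 3\right)^{2}\right) + 6\right)\right)} \left(-7807\right) = \frac{-9 + 4 \left(4 \left(4 + 12 - 3 \cdot 12^{2}\right) + 6\right)}{2 \left(-2 + \left(4 \left(4 + 12 - 3 \cdot 12^{2}\right) + 6\right)\right)} \left(-7807\right) = \frac{-9 + 4 \left(4 \left(4 + 12 - 432\right) + 6\right)}{2 \left(-2 + \left(4 \left(4 + 12 - 432\right) + 6\right)\right)} \left(-7807\right) = \frac{-9 + 4 \left(4 \left(-416\right) + 6\right)}{2 \left(-2 + \left(4 \left(-416\right) + 6\right)\right)} \left(-7807\right) = \frac{-9 + 4 \left(-1664 + 6\right)}{2 \left(-2 + \left(-1664 + 6\right)\right)} \left(-7807\right) = \frac{-9 + 4 \left(-1658\right)}{2 \left(-2 - 1658\right)} \left(-7807\right) = \frac{-9 - 6632}{2 \left(-1660\right)} \left(-7807\right) = \frac{1}{2} \left(- \frac{1}{1660}\right) \left(-6641\right) \left(-7807\right) = \frac{6641}{3320} \left(-7807\right) = - \frac{51846287}{3320}$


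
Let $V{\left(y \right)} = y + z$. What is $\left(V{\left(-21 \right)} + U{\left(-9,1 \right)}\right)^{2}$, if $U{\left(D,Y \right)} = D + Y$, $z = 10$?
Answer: $361$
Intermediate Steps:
$V{\left(y \right)} = 10 + y$ ($V{\left(y \right)} = y + 10 = 10 + y$)
$\left(V{\left(-21 \right)} + U{\left(-9,1 \right)}\right)^{2} = \left(\left(10 - 21\right) + \left(-9 + 1\right)\right)^{2} = \left(-11 - 8\right)^{2} = \left(-19\right)^{2} = 361$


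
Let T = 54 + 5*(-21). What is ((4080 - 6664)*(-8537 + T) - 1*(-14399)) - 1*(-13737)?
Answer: 22219528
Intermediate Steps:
T = -51 (T = 54 - 105 = -51)
((4080 - 6664)*(-8537 + T) - 1*(-14399)) - 1*(-13737) = ((4080 - 6664)*(-8537 - 51) - 1*(-14399)) - 1*(-13737) = (-2584*(-8588) + 14399) + 13737 = (22191392 + 14399) + 13737 = 22205791 + 13737 = 22219528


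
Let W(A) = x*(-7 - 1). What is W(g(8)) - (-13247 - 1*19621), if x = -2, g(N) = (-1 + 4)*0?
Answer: 32884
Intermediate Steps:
g(N) = 0 (g(N) = 3*0 = 0)
W(A) = 16 (W(A) = -2*(-7 - 1) = -2*(-8) = 16)
W(g(8)) - (-13247 - 1*19621) = 16 - (-13247 - 1*19621) = 16 - (-13247 - 19621) = 16 - 1*(-32868) = 16 + 32868 = 32884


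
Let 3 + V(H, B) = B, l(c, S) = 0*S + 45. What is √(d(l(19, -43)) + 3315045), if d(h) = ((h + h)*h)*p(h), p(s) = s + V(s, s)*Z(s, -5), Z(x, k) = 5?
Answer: √4347795 ≈ 2085.1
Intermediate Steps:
l(c, S) = 45 (l(c, S) = 0 + 45 = 45)
V(H, B) = -3 + B
p(s) = -15 + 6*s (p(s) = s + (-3 + s)*5 = s + (-15 + 5*s) = -15 + 6*s)
d(h) = 2*h²*(-15 + 6*h) (d(h) = ((h + h)*h)*(-15 + 6*h) = ((2*h)*h)*(-15 + 6*h) = (2*h²)*(-15 + 6*h) = 2*h²*(-15 + 6*h))
√(d(l(19, -43)) + 3315045) = √(45²*(-30 + 12*45) + 3315045) = √(2025*(-30 + 540) + 3315045) = √(2025*510 + 3315045) = √(1032750 + 3315045) = √4347795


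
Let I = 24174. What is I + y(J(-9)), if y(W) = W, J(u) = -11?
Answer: 24163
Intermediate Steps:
I + y(J(-9)) = 24174 - 11 = 24163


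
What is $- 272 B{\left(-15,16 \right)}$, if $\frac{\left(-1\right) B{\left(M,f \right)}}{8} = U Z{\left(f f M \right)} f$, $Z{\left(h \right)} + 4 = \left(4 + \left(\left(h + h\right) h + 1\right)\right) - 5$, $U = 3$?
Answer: $3080296439808$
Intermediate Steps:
$Z{\left(h \right)} = -4 + 2 h^{2}$ ($Z{\left(h \right)} = -4 + \left(\left(4 + \left(\left(h + h\right) h + 1\right)\right) - 5\right) = -4 + \left(\left(4 + \left(2 h h + 1\right)\right) - 5\right) = -4 + \left(\left(4 + \left(2 h^{2} + 1\right)\right) - 5\right) = -4 + \left(\left(4 + \left(1 + 2 h^{2}\right)\right) - 5\right) = -4 + \left(\left(5 + 2 h^{2}\right) - 5\right) = -4 + 2 h^{2}$)
$B{\left(M,f \right)} = - 8 f \left(-12 + 6 M^{2} f^{4}\right)$ ($B{\left(M,f \right)} = - 8 \cdot 3 \left(-4 + 2 \left(f f M\right)^{2}\right) f = - 8 \cdot 3 \left(-4 + 2 \left(f^{2} M\right)^{2}\right) f = - 8 \cdot 3 \left(-4 + 2 \left(M f^{2}\right)^{2}\right) f = - 8 \cdot 3 \left(-4 + 2 M^{2} f^{4}\right) f = - 8 \left(-12 + 6 M^{2} f^{4}\right) f = - 8 f \left(-12 + 6 M^{2} f^{4}\right)$)
$- 272 B{\left(-15,16 \right)} = - 272 \cdot 48 \cdot 16 \left(2 - \left(-15\right)^{2} \cdot 16^{4}\right) = - 272 \cdot 48 \cdot 16 \left(2 - 225 \cdot 65536\right) = - 272 \cdot 48 \cdot 16 \left(2 - 14745600\right) = - 272 \cdot 48 \cdot 16 \left(-14745598\right) = \left(-272\right) \left(-11324619264\right) = 3080296439808$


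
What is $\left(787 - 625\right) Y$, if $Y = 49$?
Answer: $7938$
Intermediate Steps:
$\left(787 - 625\right) Y = \left(787 - 625\right) 49 = 162 \cdot 49 = 7938$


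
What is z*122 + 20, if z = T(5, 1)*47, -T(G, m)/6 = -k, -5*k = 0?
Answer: 20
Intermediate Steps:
k = 0 (k = -1/5*0 = 0)
T(G, m) = 0 (T(G, m) = -(-6)*0 = -6*0 = 0)
z = 0 (z = 0*47 = 0)
z*122 + 20 = 0*122 + 20 = 0 + 20 = 20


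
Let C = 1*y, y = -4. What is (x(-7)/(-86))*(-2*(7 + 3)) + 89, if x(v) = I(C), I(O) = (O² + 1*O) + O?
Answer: 3907/43 ≈ 90.860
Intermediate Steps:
C = -4 (C = 1*(-4) = -4)
I(O) = O² + 2*O (I(O) = (O² + O) + O = (O + O²) + O = O² + 2*O)
x(v) = 8 (x(v) = -4*(2 - 4) = -4*(-2) = 8)
(x(-7)/(-86))*(-2*(7 + 3)) + 89 = (8/(-86))*(-2*(7 + 3)) + 89 = (8*(-1/86))*(-2*10) + 89 = -4/43*(-20) + 89 = 80/43 + 89 = 3907/43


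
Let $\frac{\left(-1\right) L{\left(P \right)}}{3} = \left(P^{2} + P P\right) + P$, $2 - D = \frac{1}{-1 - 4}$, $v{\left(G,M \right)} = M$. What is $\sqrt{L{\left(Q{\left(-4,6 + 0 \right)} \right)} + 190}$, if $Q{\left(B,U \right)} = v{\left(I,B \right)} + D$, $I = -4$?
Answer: $\frac{\sqrt{4399}}{5} \approx 13.265$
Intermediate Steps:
$D = \frac{11}{5}$ ($D = 2 - \frac{1}{-1 - 4} = 2 - \frac{1}{-5} = 2 - - \frac{1}{5} = 2 + \frac{1}{5} = \frac{11}{5} \approx 2.2$)
$Q{\left(B,U \right)} = \frac{11}{5} + B$ ($Q{\left(B,U \right)} = B + \frac{11}{5} = \frac{11}{5} + B$)
$L{\left(P \right)} = - 6 P^{2} - 3 P$ ($L{\left(P \right)} = - 3 \left(\left(P^{2} + P P\right) + P\right) = - 3 \left(\left(P^{2} + P^{2}\right) + P\right) = - 3 \left(2 P^{2} + P\right) = - 3 \left(P + 2 P^{2}\right) = - 6 P^{2} - 3 P$)
$\sqrt{L{\left(Q{\left(-4,6 + 0 \right)} \right)} + 190} = \sqrt{- 3 \left(\frac{11}{5} - 4\right) \left(1 + 2 \left(\frac{11}{5} - 4\right)\right) + 190} = \sqrt{\left(-3\right) \left(- \frac{9}{5}\right) \left(1 + 2 \left(- \frac{9}{5}\right)\right) + 190} = \sqrt{\left(-3\right) \left(- \frac{9}{5}\right) \left(1 - \frac{18}{5}\right) + 190} = \sqrt{\left(-3\right) \left(- \frac{9}{5}\right) \left(- \frac{13}{5}\right) + 190} = \sqrt{- \frac{351}{25} + 190} = \sqrt{\frac{4399}{25}} = \frac{\sqrt{4399}}{5}$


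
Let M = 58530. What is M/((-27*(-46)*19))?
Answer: 9755/3933 ≈ 2.4803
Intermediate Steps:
M/((-27*(-46)*19)) = 58530/((-27*(-46)*19)) = 58530/((1242*19)) = 58530/23598 = 58530*(1/23598) = 9755/3933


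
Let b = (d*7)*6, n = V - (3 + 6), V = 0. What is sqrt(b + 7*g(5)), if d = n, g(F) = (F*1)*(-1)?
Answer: I*sqrt(413) ≈ 20.322*I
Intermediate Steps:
g(F) = -F (g(F) = F*(-1) = -F)
n = -9 (n = 0 - (3 + 6) = 0 - 1*9 = 0 - 9 = -9)
d = -9
b = -378 (b = -9*7*6 = -63*6 = -378)
sqrt(b + 7*g(5)) = sqrt(-378 + 7*(-1*5)) = sqrt(-378 + 7*(-5)) = sqrt(-378 - 35) = sqrt(-413) = I*sqrt(413)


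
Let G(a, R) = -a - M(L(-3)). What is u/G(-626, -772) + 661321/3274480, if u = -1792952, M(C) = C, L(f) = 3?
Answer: -838653351711/291428720 ≈ -2877.7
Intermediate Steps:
G(a, R) = -3 - a (G(a, R) = -a - 1*3 = -a - 3 = -3 - a)
u/G(-626, -772) + 661321/3274480 = -1792952/(-3 - 1*(-626)) + 661321/3274480 = -1792952/(-3 + 626) + 661321*(1/3274480) = -1792952/623 + 661321/3274480 = -1792952*1/623 + 661321/3274480 = -256136/89 + 661321/3274480 = -838653351711/291428720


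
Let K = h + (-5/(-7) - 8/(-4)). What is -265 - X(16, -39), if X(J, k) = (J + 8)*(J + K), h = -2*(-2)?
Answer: -5671/7 ≈ -810.14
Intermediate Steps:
h = 4
K = 47/7 (K = 4 + (-5/(-7) - 8/(-4)) = 4 + (-5*(-1/7) - 8*(-1/4)) = 4 + (5/7 + 2) = 4 + 19/7 = 47/7 ≈ 6.7143)
X(J, k) = (8 + J)*(47/7 + J) (X(J, k) = (J + 8)*(J + 47/7) = (8 + J)*(47/7 + J))
-265 - X(16, -39) = -265 - (376/7 + 16**2 + (103/7)*16) = -265 - (376/7 + 256 + 1648/7) = -265 - 1*3816/7 = -265 - 3816/7 = -5671/7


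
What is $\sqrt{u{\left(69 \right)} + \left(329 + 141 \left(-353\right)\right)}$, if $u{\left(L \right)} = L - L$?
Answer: $2 i \sqrt{12361} \approx 222.36 i$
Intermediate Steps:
$u{\left(L \right)} = 0$
$\sqrt{u{\left(69 \right)} + \left(329 + 141 \left(-353\right)\right)} = \sqrt{0 + \left(329 + 141 \left(-353\right)\right)} = \sqrt{0 + \left(329 - 49773\right)} = \sqrt{0 - 49444} = \sqrt{-49444} = 2 i \sqrt{12361}$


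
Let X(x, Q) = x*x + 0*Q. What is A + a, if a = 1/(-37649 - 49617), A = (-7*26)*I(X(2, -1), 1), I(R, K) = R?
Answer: -63529649/87266 ≈ -728.00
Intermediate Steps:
X(x, Q) = x² (X(x, Q) = x² + 0 = x²)
A = -728 (A = -7*26*2² = -182*4 = -728)
a = -1/87266 (a = 1/(-87266) = -1/87266 ≈ -1.1459e-5)
A + a = -728 - 1/87266 = -63529649/87266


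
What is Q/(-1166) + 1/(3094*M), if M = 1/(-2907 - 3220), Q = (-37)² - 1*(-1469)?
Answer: -723857/163982 ≈ -4.4142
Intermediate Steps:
Q = 2838 (Q = 1369 + 1469 = 2838)
M = -1/6127 (M = 1/(-6127) = -1/6127 ≈ -0.00016321)
Q/(-1166) + 1/(3094*M) = 2838/(-1166) + 1/(3094*(-1/6127)) = 2838*(-1/1166) + (1/3094)*(-6127) = -129/53 - 6127/3094 = -723857/163982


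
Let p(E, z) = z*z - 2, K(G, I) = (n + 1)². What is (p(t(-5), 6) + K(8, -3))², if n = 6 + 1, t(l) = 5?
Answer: 9604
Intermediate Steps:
n = 7
K(G, I) = 64 (K(G, I) = (7 + 1)² = 8² = 64)
p(E, z) = -2 + z² (p(E, z) = z² - 2 = -2 + z²)
(p(t(-5), 6) + K(8, -3))² = ((-2 + 6²) + 64)² = ((-2 + 36) + 64)² = (34 + 64)² = 98² = 9604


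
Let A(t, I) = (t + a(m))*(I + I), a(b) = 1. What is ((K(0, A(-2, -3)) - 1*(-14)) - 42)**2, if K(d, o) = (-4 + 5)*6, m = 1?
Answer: 484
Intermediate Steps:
A(t, I) = 2*I*(1 + t) (A(t, I) = (t + 1)*(I + I) = (1 + t)*(2*I) = 2*I*(1 + t))
K(d, o) = 6 (K(d, o) = 1*6 = 6)
((K(0, A(-2, -3)) - 1*(-14)) - 42)**2 = ((6 - 1*(-14)) - 42)**2 = ((6 + 14) - 42)**2 = (20 - 42)**2 = (-22)**2 = 484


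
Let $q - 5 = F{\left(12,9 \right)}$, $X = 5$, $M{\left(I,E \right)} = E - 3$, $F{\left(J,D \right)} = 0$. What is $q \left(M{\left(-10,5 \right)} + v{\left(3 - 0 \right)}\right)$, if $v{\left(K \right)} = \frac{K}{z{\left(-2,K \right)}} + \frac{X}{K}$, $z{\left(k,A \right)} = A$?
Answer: $\frac{70}{3} \approx 23.333$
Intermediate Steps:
$M{\left(I,E \right)} = -3 + E$
$q = 5$ ($q = 5 + 0 = 5$)
$v{\left(K \right)} = 1 + \frac{5}{K}$ ($v{\left(K \right)} = \frac{K}{K} + \frac{5}{K} = 1 + \frac{5}{K}$)
$q \left(M{\left(-10,5 \right)} + v{\left(3 - 0 \right)}\right) = 5 \left(\left(-3 + 5\right) + \frac{5 + \left(3 - 0\right)}{3 - 0}\right) = 5 \left(2 + \frac{5 + \left(3 + 0\right)}{3 + 0}\right) = 5 \left(2 + \frac{5 + 3}{3}\right) = 5 \left(2 + \frac{1}{3} \cdot 8\right) = 5 \left(2 + \frac{8}{3}\right) = 5 \cdot \frac{14}{3} = \frac{70}{3}$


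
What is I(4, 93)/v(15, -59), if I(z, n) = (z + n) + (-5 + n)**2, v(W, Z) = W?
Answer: 7841/15 ≈ 522.73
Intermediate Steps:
I(z, n) = n + z + (-5 + n)**2 (I(z, n) = (n + z) + (-5 + n)**2 = n + z + (-5 + n)**2)
I(4, 93)/v(15, -59) = (93 + 4 + (-5 + 93)**2)/15 = (93 + 4 + 88**2)*(1/15) = (93 + 4 + 7744)*(1/15) = 7841*(1/15) = 7841/15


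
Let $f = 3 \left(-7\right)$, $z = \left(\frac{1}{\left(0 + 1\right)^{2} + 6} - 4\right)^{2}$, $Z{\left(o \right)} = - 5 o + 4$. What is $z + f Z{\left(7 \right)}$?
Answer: $\frac{32628}{49} \approx 665.88$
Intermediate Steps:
$Z{\left(o \right)} = 4 - 5 o$
$z = \frac{729}{49}$ ($z = \left(\frac{1}{1^{2} + 6} - 4\right)^{2} = \left(\frac{1}{1 + 6} - 4\right)^{2} = \left(\frac{1}{7} - 4\right)^{2} = \left(- \frac{27}{7}\right)^{2} = \frac{729}{49} \approx 14.878$)
$f = -21$
$z + f Z{\left(7 \right)} = \frac{729}{49} - 21 \left(4 - 35\right) = \frac{729}{49} - -651 = \frac{729}{49} + 651 = \frac{32628}{49}$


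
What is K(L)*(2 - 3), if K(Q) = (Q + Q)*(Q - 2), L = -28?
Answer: -1680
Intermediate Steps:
K(Q) = 2*Q*(-2 + Q) (K(Q) = (2*Q)*(-2 + Q) = 2*Q*(-2 + Q))
K(L)*(2 - 3) = (2*(-28)*(-2 - 28))*(2 - 3) = (2*(-28)*(-30))*(-1) = 1680*(-1) = -1680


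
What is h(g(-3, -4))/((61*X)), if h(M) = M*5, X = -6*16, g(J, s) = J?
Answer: 5/1952 ≈ 0.0025615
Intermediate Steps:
X = -96
h(M) = 5*M
h(g(-3, -4))/((61*X)) = (5*(-3))/((61*(-96))) = -15/(-5856) = -15*(-1/5856) = 5/1952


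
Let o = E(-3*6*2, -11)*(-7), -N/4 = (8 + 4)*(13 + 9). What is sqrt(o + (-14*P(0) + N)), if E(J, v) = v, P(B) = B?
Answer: I*sqrt(979) ≈ 31.289*I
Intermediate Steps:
N = -1056 (N = -4*(8 + 4)*(13 + 9) = -48*22 = -4*264 = -1056)
o = 77 (o = -11*(-7) = 77)
sqrt(o + (-14*P(0) + N)) = sqrt(77 + (-14*0 - 1056)) = sqrt(77 + (0 - 1056)) = sqrt(77 - 1056) = sqrt(-979) = I*sqrt(979)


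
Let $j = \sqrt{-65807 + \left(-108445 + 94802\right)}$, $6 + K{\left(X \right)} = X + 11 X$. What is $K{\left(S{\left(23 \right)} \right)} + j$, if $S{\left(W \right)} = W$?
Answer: $270 + 5 i \sqrt{3178} \approx 270.0 + 281.87 i$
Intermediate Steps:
$K{\left(X \right)} = -6 + 12 X$ ($K{\left(X \right)} = -6 + \left(X + 11 X\right) = -6 + 12 X$)
$j = 5 i \sqrt{3178}$ ($j = \sqrt{-65807 - 13643} = \sqrt{-79450} = 5 i \sqrt{3178} \approx 281.87 i$)
$K{\left(S{\left(23 \right)} \right)} + j = \left(-6 + 12 \cdot 23\right) + 5 i \sqrt{3178} = \left(-6 + 276\right) + 5 i \sqrt{3178} = 270 + 5 i \sqrt{3178}$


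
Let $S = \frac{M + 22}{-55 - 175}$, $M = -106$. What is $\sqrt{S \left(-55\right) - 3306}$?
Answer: $\frac{30 i \sqrt{1955}}{23} \approx 57.672 i$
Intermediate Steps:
$S = \frac{42}{115}$ ($S = \frac{-106 + 22}{-55 - 175} = - \frac{84}{-230} = \left(-84\right) \left(- \frac{1}{230}\right) = \frac{42}{115} \approx 0.36522$)
$\sqrt{S \left(-55\right) - 3306} = \sqrt{\frac{42}{115} \left(-55\right) - 3306} = \sqrt{- \frac{462}{23} - 3306} = \sqrt{- \frac{76500}{23}} = \frac{30 i \sqrt{1955}}{23}$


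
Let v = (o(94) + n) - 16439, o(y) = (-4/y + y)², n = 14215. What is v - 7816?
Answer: -2677304/2209 ≈ -1212.0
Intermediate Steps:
o(y) = (y - 4/y)²
v = 14588240/2209 (v = ((-4 + 94²)²/94² + 14215) - 16439 = ((-4 + 8836)²/8836 + 14215) - 16439 = ((1/8836)*8832² + 14215) - 16439 = ((1/8836)*78004224 + 14215) - 16439 = (19501056/2209 + 14215) - 16439 = 50901991/2209 - 16439 = 14588240/2209 ≈ 6604.0)
v - 7816 = 14588240/2209 - 7816 = -2677304/2209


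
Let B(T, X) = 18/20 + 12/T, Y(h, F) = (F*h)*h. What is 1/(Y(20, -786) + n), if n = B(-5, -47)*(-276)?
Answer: -1/313986 ≈ -3.1849e-6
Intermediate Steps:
Y(h, F) = F*h²
B(T, X) = 9/10 + 12/T (B(T, X) = 18*(1/20) + 12/T = 9/10 + 12/T)
n = 414 (n = (9/10 + 12/(-5))*(-276) = (9/10 + 12*(-⅕))*(-276) = (9/10 - 12/5)*(-276) = -3/2*(-276) = 414)
1/(Y(20, -786) + n) = 1/(-786*20² + 414) = 1/(-786*400 + 414) = 1/(-314400 + 414) = 1/(-313986) = -1/313986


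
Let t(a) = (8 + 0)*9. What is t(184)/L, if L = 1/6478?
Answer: 466416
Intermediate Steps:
t(a) = 72 (t(a) = 8*9 = 72)
L = 1/6478 ≈ 0.00015437
t(184)/L = 72/(1/6478) = 72*6478 = 466416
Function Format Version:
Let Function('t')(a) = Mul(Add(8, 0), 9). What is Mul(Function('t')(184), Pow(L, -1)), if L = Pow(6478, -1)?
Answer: 466416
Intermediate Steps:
Function('t')(a) = 72 (Function('t')(a) = Mul(8, 9) = 72)
L = Rational(1, 6478) ≈ 0.00015437
Mul(Function('t')(184), Pow(L, -1)) = Mul(72, Pow(Rational(1, 6478), -1)) = Mul(72, 6478) = 466416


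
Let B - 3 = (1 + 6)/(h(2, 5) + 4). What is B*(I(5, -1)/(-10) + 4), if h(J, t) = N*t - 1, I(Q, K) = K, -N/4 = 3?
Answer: 3362/285 ≈ 11.796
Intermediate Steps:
N = -12 (N = -4*3 = -12)
h(J, t) = -1 - 12*t (h(J, t) = -12*t - 1 = -1 - 12*t)
B = 164/57 (B = 3 + (1 + 6)/((-1 - 12*5) + 4) = 3 + 7/((-1 - 60) + 4) = 3 + 7/(-61 + 4) = 3 + 7/(-57) = 3 + 7*(-1/57) = 3 - 7/57 = 164/57 ≈ 2.8772)
B*(I(5, -1)/(-10) + 4) = 164*(-1/(-10) + 4)/57 = 164*(-1*(-⅒) + 4)/57 = 164*(⅒ + 4)/57 = (164/57)*(41/10) = 3362/285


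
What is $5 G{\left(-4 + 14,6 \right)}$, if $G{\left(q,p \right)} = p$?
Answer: $30$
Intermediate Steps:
$5 G{\left(-4 + 14,6 \right)} = 5 \cdot 6 = 30$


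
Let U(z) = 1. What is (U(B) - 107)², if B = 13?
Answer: 11236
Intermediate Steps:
(U(B) - 107)² = (1 - 107)² = (-106)² = 11236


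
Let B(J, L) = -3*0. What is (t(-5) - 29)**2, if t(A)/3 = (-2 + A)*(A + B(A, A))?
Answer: 5776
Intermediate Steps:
B(J, L) = 0
t(A) = 3*A*(-2 + A) (t(A) = 3*((-2 + A)*(A + 0)) = 3*((-2 + A)*A) = 3*(A*(-2 + A)) = 3*A*(-2 + A))
(t(-5) - 29)**2 = (3*(-5)*(-2 - 5) - 29)**2 = (3*(-5)*(-7) - 29)**2 = (105 - 29)**2 = 76**2 = 5776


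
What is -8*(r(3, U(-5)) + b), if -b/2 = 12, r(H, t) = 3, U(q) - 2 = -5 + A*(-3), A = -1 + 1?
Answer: 168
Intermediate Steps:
A = 0
U(q) = -3 (U(q) = 2 + (-5 + 0*(-3)) = 2 + (-5 + 0) = 2 - 5 = -3)
b = -24 (b = -2*12 = -24)
-8*(r(3, U(-5)) + b) = -8*(3 - 24) = -8*(-21) = 168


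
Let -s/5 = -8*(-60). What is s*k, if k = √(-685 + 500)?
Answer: -2400*I*√185 ≈ -32644.0*I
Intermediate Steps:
k = I*√185 (k = √(-185) = I*√185 ≈ 13.601*I)
s = -2400 (s = -(-40)*(-60) = -5*480 = -2400)
s*k = -2400*I*√185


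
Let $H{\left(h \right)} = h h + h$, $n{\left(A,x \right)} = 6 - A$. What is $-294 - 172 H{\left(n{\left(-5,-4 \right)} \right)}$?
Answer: $-22998$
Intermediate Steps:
$H{\left(h \right)} = h + h^{2}$ ($H{\left(h \right)} = h^{2} + h = h + h^{2}$)
$-294 - 172 H{\left(n{\left(-5,-4 \right)} \right)} = -294 - 172 \left(6 - -5\right) \left(1 + \left(6 - -5\right)\right) = -294 - 172 \left(6 + 5\right) \left(1 + \left(6 + 5\right)\right) = -294 - 172 \cdot 11 \left(1 + 11\right) = -294 - 172 \cdot 11 \cdot 12 = -294 - 22704 = -22998$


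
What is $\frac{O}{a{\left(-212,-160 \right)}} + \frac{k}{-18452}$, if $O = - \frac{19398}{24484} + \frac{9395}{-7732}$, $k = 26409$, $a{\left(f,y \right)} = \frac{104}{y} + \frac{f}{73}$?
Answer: $- \frac{981554676795373}{1132873323121204} \approx -0.86643$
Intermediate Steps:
$a{\left(f,y \right)} = \frac{104}{y} + \frac{f}{73}$ ($a{\left(f,y \right)} = \frac{104}{y} + f \frac{1}{73} = \frac{104}{y} + \frac{f}{73}$)
$O = - \frac{95003129}{47327572}$ ($O = \left(-19398\right) \frac{1}{24484} + 9395 \left(- \frac{1}{7732}\right) = - \frac{9699}{12242} - \frac{9395}{7732} = - \frac{95003129}{47327572} \approx -2.0074$)
$\frac{O}{a{\left(-212,-160 \right)}} + \frac{k}{-18452} = - \frac{95003129}{47327572 \left(\frac{104}{-160} + \frac{1}{73} \left(-212\right)\right)} + \frac{26409}{-18452} = - \frac{95003129}{47327572 \left(104 \left(- \frac{1}{160}\right) - \frac{212}{73}\right)} + 26409 \left(- \frac{1}{18452}\right) = - \frac{95003129}{47327572 \left(- \frac{13}{20} - \frac{212}{73}\right)} - \frac{26409}{18452} = - \frac{95003129}{47327572 \left(- \frac{5189}{1460}\right)} - \frac{26409}{18452} = \left(- \frac{95003129}{47327572}\right) \left(- \frac{1460}{5189}\right) - \frac{26409}{18452} = \frac{34676142085}{61395692777} - \frac{26409}{18452} = - \frac{981554676795373}{1132873323121204}$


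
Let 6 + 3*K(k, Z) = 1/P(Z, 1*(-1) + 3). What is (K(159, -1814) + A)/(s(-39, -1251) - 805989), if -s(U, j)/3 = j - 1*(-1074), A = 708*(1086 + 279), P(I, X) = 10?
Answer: -28992541/24163740 ≈ -1.1998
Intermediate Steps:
A = 966420 (A = 708*1365 = 966420)
s(U, j) = -3222 - 3*j (s(U, j) = -3*(j - 1*(-1074)) = -3*(j + 1074) = -3*(1074 + j) = -3222 - 3*j)
K(k, Z) = -59/30 (K(k, Z) = -2 + (⅓)/10 = -2 + (⅓)*(⅒) = -2 + 1/30 = -59/30)
(K(159, -1814) + A)/(s(-39, -1251) - 805989) = (-59/30 + 966420)/((-3222 - 3*(-1251)) - 805989) = 28992541/(30*((-3222 + 3753) - 805989)) = 28992541/(30*(531 - 805989)) = (28992541/30)/(-805458) = (28992541/30)*(-1/805458) = -28992541/24163740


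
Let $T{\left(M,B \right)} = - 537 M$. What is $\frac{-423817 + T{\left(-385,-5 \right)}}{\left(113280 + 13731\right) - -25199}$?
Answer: $- \frac{108536}{76105} \approx -1.4261$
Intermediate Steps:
$\frac{-423817 + T{\left(-385,-5 \right)}}{\left(113280 + 13731\right) - -25199} = \frac{-423817 - -206745}{\left(113280 + 13731\right) - -25199} = \frac{-423817 + 206745}{127011 + \left(-1 + 25200\right)} = - \frac{217072}{127011 + 25199} = - \frac{217072}{152210} = \left(-217072\right) \frac{1}{152210} = - \frac{108536}{76105}$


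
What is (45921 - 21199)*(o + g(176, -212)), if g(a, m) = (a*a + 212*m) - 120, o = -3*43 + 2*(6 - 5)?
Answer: -351423230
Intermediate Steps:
o = -127 (o = -129 + 2*1 = -129 + 2 = -127)
g(a, m) = -120 + a**2 + 212*m (g(a, m) = (a**2 + 212*m) - 120 = -120 + a**2 + 212*m)
(45921 - 21199)*(o + g(176, -212)) = (45921 - 21199)*(-127 + (-120 + 176**2 + 212*(-212))) = 24722*(-127 + (-120 + 30976 - 44944)) = 24722*(-127 - 14088) = 24722*(-14215) = -351423230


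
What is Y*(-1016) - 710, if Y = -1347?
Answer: 1367842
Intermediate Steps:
Y*(-1016) - 710 = -1347*(-1016) - 710 = 1368552 - 710 = 1367842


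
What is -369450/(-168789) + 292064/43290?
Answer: 10881780166/1217812635 ≈ 8.9355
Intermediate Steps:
-369450/(-168789) + 292064/43290 = -369450*(-1/168789) + 292064*(1/43290) = 123150/56263 + 146032/21645 = 10881780166/1217812635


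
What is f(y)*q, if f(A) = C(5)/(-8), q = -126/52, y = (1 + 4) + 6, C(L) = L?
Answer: 315/208 ≈ 1.5144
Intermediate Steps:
y = 11 (y = 5 + 6 = 11)
q = -63/26 (q = -126*1/52 = -63/26 ≈ -2.4231)
f(A) = -5/8 (f(A) = 5/(-8) = 5*(-⅛) = -5/8)
f(y)*q = -5/8*(-63/26) = 315/208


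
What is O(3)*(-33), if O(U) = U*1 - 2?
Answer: -33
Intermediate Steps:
O(U) = -2 + U (O(U) = U - 2 = -2 + U)
O(3)*(-33) = (-2 + 3)*(-33) = 1*(-33) = -33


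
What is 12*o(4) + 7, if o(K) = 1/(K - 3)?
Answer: 19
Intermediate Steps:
o(K) = 1/(-3 + K)
12*o(4) + 7 = 12/(-3 + 4) + 7 = 12/1 + 7 = 12*1 + 7 = 12 + 7 = 19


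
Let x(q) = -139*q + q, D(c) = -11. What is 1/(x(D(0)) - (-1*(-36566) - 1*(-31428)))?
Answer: -1/66476 ≈ -1.5043e-5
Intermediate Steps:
x(q) = -138*q
1/(x(D(0)) - (-1*(-36566) - 1*(-31428))) = 1/(-138*(-11) - (-1*(-36566) - 1*(-31428))) = 1/(1518 - (36566 + 31428)) = 1/(1518 - 1*67994) = 1/(1518 - 67994) = 1/(-66476) = -1/66476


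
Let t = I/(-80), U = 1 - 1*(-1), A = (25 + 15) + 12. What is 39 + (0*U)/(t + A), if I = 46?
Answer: 39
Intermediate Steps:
A = 52 (A = 40 + 12 = 52)
U = 2 (U = 1 + 1 = 2)
t = -23/40 (t = 46/(-80) = 46*(-1/80) = -23/40 ≈ -0.57500)
39 + (0*U)/(t + A) = 39 + (0*2)/(-23/40 + 52) = 39 + 0/(2057/40) = 39 + 0*(40/2057) = 39 + 0 = 39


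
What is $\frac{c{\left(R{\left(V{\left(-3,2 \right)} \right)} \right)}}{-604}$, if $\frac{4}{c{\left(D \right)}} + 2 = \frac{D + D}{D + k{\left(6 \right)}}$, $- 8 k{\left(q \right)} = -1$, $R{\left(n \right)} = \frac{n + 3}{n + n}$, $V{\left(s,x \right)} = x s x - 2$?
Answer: $\frac{29}{2114} \approx 0.013718$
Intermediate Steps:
$V{\left(s,x \right)} = -2 + s x^{2}$ ($V{\left(s,x \right)} = s x x - 2 = s x^{2} - 2 = -2 + s x^{2}$)
$R{\left(n \right)} = \frac{3 + n}{2 n}$
$k{\left(q \right)} = \frac{1}{8}$ ($k{\left(q \right)} = \left(- \frac{1}{8}\right) \left(-1\right) = \frac{1}{8}$)
$c{\left(D \right)} = \frac{4}{-2 + \frac{2 D}{\frac{1}{8} + D}}$ ($c{\left(D \right)} = \frac{4}{-2 + \frac{D + D}{D + \frac{1}{8}}} = \frac{4}{-2 + \frac{2 D}{\frac{1}{8} + D}}$)
$\frac{c{\left(R{\left(V{\left(-3,2 \right)} \right)} \right)}}{-604} = \frac{-2 - 16 \frac{3 - \left(2 + 3 \cdot 2^{2}\right)}{2 \left(-2 - 3 \cdot 2^{2}\right)}}{-604} = \left(-2 - 16 \frac{3 - 14}{2 \left(-2 - 12\right)}\right) \left(- \frac{1}{604}\right) = \left(-2 - 16 \frac{3 - 14}{2 \left(-14\right)}\right) \left(- \frac{1}{604}\right) = \left(-2 - 16 \cdot \frac{1}{2} \left(- \frac{1}{14}\right) \left(-11\right)\right) \left(- \frac{1}{604}\right) = \left(-2 - \frac{44}{7}\right) \left(- \frac{1}{604}\right) = \left(- \frac{58}{7}\right) \left(- \frac{1}{604}\right) = \frac{29}{2114}$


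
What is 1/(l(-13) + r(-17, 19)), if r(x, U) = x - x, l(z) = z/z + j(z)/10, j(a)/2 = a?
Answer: -5/8 ≈ -0.62500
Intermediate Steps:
j(a) = 2*a
l(z) = 1 + z/5 (l(z) = z/z + (2*z)/10 = 1 + (2*z)*(⅒) = 1 + z/5)
r(x, U) = 0
1/(l(-13) + r(-17, 19)) = 1/((1 + (⅕)*(-13)) + 0) = 1/((1 - 13/5) + 0) = 1/(-8/5 + 0) = 1/(-8/5) = -5/8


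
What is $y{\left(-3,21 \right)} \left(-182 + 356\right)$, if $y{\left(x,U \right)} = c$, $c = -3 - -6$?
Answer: $522$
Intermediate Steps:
$c = 3$ ($c = -3 + 6 = 3$)
$y{\left(x,U \right)} = 3$
$y{\left(-3,21 \right)} \left(-182 + 356\right) = 3 \left(-182 + 356\right) = 3 \cdot 174 = 522$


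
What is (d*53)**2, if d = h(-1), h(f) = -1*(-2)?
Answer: 11236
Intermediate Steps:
h(f) = 2
d = 2
(d*53)**2 = (2*53)**2 = 106**2 = 11236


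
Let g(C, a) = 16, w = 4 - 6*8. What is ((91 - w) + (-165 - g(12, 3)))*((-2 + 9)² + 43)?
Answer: -4232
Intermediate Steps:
w = -44 (w = 4 - 48 = -44)
((91 - w) + (-165 - g(12, 3)))*((-2 + 9)² + 43) = ((91 - 1*(-44)) + (-165 - 1*16))*((-2 + 9)² + 43) = ((91 + 44) + (-165 - 16))*(7² + 43) = (135 - 181)*(49 + 43) = -46*92 = -4232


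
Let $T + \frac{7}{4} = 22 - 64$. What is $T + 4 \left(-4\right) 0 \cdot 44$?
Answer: $- \frac{175}{4} \approx -43.75$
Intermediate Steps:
$T = - \frac{175}{4}$ ($T = - \frac{7}{4} + \left(22 - 64\right) = - \frac{7}{4} - 42 = - \frac{175}{4} \approx -43.75$)
$T + 4 \left(-4\right) 0 \cdot 44 = - \frac{175}{4} + 4 \left(-4\right) 0 \cdot 44 = - \frac{175}{4} + \left(-16\right) 0 \cdot 44 = - \frac{175}{4} + 0 \cdot 44 = - \frac{175}{4} + 0 = - \frac{175}{4}$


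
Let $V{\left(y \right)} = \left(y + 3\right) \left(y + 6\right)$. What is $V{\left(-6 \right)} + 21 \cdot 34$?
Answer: $714$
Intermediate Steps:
$V{\left(y \right)} = \left(3 + y\right) \left(6 + y\right)$
$V{\left(-6 \right)} + 21 \cdot 34 = \left(18 + \left(-6\right)^{2} + 9 \left(-6\right)\right) + 21 \cdot 34 = \left(18 + 36 - 54\right) + 714 = 0 + 714 = 714$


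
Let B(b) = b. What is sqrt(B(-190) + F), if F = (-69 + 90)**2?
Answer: sqrt(251) ≈ 15.843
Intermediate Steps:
F = 441 (F = 21**2 = 441)
sqrt(B(-190) + F) = sqrt(-190 + 441) = sqrt(251)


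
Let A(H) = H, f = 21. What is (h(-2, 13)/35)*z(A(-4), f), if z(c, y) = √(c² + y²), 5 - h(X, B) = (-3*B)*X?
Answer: -73*√457/35 ≈ -44.587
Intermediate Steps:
h(X, B) = 5 + 3*B*X (h(X, B) = 5 - (-3*B)*X = 5 - (-3)*B*X = 5 + 3*B*X)
(h(-2, 13)/35)*z(A(-4), f) = ((5 + 3*13*(-2))/35)*√((-4)² + 21²) = ((5 - 78)*(1/35))*√(16 + 441) = (-73*1/35)*√457 = -73*√457/35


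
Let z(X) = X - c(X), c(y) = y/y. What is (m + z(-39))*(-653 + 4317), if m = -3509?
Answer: -13003536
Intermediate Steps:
c(y) = 1
z(X) = -1 + X (z(X) = X - 1*1 = X - 1 = -1 + X)
(m + z(-39))*(-653 + 4317) = (-3509 + (-1 - 39))*(-653 + 4317) = (-3509 - 40)*3664 = -3549*3664 = -13003536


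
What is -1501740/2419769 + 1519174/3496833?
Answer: -1575283838614/8461528091577 ≈ -0.18617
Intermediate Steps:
-1501740/2419769 + 1519174/3496833 = -1575283838614/8461528091577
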